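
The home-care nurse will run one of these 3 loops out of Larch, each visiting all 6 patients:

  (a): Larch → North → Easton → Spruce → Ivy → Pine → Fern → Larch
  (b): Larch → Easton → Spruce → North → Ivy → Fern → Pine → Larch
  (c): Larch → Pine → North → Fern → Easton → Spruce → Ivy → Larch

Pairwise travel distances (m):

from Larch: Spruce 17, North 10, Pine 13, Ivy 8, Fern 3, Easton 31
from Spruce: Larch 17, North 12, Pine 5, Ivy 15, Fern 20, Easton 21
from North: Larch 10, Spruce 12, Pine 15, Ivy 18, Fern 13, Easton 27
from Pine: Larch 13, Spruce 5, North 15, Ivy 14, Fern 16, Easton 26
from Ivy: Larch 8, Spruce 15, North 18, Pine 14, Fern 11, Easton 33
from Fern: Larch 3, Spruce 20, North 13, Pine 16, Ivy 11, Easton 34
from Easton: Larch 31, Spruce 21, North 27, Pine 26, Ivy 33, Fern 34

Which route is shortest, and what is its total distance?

Shortest is (a), total 106 m.

(a): 10 + 27 + 21 + 15 + 14 + 16 + 3 = 106
(b): 31 + 21 + 12 + 18 + 11 + 16 + 13 = 122
(c): 13 + 15 + 13 + 34 + 21 + 15 + 8 = 119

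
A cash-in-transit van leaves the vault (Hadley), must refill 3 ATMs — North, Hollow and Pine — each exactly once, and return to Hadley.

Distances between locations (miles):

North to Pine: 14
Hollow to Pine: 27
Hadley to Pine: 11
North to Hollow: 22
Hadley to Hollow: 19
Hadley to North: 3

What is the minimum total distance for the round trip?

Minimum total distance: 63 miles.

There are 3 distinct closed tours to check (reversals are equivalent).
Hadley→North→Hollow→Pine→Hadley: 3+22+27+11 = 63
Hadley→North→Pine→Hollow→Hadley: 3+14+27+19 = 63
Hadley→Hollow→North→Pine→Hadley: 19+22+14+11 = 66
The minimum is 63.
One optimal route: Hadley → North → Hollow → Pine → Hadley (or its reverse).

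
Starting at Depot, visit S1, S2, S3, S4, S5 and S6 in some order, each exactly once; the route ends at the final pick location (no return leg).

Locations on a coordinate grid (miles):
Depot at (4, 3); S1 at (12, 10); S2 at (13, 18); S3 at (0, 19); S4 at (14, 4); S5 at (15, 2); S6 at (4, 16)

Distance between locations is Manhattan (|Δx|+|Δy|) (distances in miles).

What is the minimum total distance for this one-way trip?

Shortest open route: 50 miles.

There are 6! = 720 possible orderings.
Depot - S1 - S2 - S3 - S4 - S5 - S6: 15+9+14+29+3+25 = 95
Depot - S1 - S2 - S3 - S4 - S6 - S5: 15+9+14+29+22+25 = 114
Depot - S1 - S2 - S3 - S5 - S4 - S6: 15+9+14+32+3+22 = 95
Depot - S1 - S2 - S3 - S5 - S6 - S4: 15+9+14+32+25+22 = 117
Depot - S1 - S2 - S3 - S6 - S4 - S5: 15+9+14+7+22+3 = 70
Depot - S1 - S2 - S3 - S6 - S5 - S4: 15+9+14+7+25+3 = 73
Depot - S1 - S2 - S4 - S3 - S5 - S6: 15+9+15+29+32+25 = 125
Depot - S1 - S2 - S4 - S3 - S6 - S5: 15+9+15+29+7+25 = 100
… (712 more)
Depot - S5 - S4 - S1 - S2 - S6 - S3: 12+3+8+9+11+7 = 50  ← best
The minimum is 50.
One shortest path: Depot → S5 → S4 → S1 → S2 → S6 → S3.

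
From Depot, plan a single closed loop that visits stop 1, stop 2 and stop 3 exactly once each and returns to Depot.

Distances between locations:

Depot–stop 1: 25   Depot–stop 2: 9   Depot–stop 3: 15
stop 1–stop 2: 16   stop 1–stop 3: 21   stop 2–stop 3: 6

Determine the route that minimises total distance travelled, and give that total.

Shortest round trip = 61.

There are 3 distinct closed tours to check (reversals are equivalent).
Depot → stop 1 → stop 2 → stop 3 → Depot: 25+16+6+15 = 62
Depot → stop 1 → stop 3 → stop 2 → Depot: 25+21+6+9 = 61
Depot → stop 2 → stop 1 → stop 3 → Depot: 9+16+21+15 = 61
The minimum is 61.
One optimal route: Depot → stop 1 → stop 3 → stop 2 → Depot (or its reverse).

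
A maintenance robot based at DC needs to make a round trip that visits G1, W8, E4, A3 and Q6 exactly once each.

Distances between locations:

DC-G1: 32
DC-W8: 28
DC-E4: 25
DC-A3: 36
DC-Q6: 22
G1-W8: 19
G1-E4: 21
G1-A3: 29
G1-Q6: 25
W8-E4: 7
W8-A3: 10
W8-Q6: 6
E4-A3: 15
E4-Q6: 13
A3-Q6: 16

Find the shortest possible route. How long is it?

Minimum total distance: 106.

There are 60 distinct closed tours to check (reversals are equivalent).
DC - G1 - W8 - E4 - A3 - Q6 - DC: 32+19+7+15+16+22 = 111
DC - G1 - W8 - E4 - Q6 - A3 - DC: 32+19+7+13+16+36 = 123
DC - G1 - W8 - A3 - E4 - Q6 - DC: 32+19+10+15+13+22 = 111
DC - G1 - W8 - A3 - Q6 - E4 - DC: 32+19+10+16+13+25 = 115
DC - G1 - W8 - Q6 - E4 - A3 - DC: 32+19+6+13+15+36 = 121
DC - G1 - W8 - Q6 - A3 - E4 - DC: 32+19+6+16+15+25 = 113
DC - G1 - E4 - W8 - A3 - Q6 - DC: 32+21+7+10+16+22 = 108
DC - G1 - E4 - W8 - Q6 - A3 - DC: 32+21+7+6+16+36 = 118
DC - G1 - E4 - A3 - W8 - Q6 - DC: 32+21+15+10+6+22 = 106
DC - G1 - E4 - A3 - Q6 - W8 - DC: 32+21+15+16+6+28 = 118
DC - G1 - E4 - Q6 - W8 - A3 - DC: 32+21+13+6+10+36 = 118
DC - G1 - E4 - Q6 - A3 - W8 - DC: 32+21+13+16+10+28 = 120
DC - G1 - A3 - W8 - E4 - Q6 - DC: 32+29+10+7+13+22 = 113
DC - G1 - A3 - W8 - Q6 - E4 - DC: 32+29+10+6+13+25 = 115
… (46 more)
The minimum is 106.
One optimal route: DC → G1 → E4 → A3 → W8 → Q6 → DC (or its reverse).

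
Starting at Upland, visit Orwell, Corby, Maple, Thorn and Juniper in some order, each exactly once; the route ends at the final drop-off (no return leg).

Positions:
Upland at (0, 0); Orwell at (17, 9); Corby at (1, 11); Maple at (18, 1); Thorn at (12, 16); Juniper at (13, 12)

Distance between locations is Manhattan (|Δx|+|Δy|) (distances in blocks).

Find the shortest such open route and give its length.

There are 5! = 120 possible orderings.
Upland → Orwell → Corby → Maple → Thorn → Juniper: 26+18+27+21+5 = 97
Upland → Orwell → Corby → Maple → Juniper → Thorn: 26+18+27+16+5 = 92
Upland → Orwell → Corby → Thorn → Maple → Juniper: 26+18+16+21+16 = 97
Upland → Orwell → Corby → Thorn → Juniper → Maple: 26+18+16+5+16 = 81
Upland → Orwell → Corby → Juniper → Maple → Thorn: 26+18+13+16+21 = 94
Upland → Orwell → Corby → Juniper → Thorn → Maple: 26+18+13+5+21 = 83
Upland → Orwell → Maple → Corby → Thorn → Juniper: 26+9+27+16+5 = 83
Upland → Orwell → Maple → Corby → Juniper → Thorn: 26+9+27+13+5 = 80
Upland → Orwell → Maple → Thorn → Corby → Juniper: 26+9+21+16+13 = 85
Upland → Orwell → Maple → Thorn → Juniper → Corby: 26+9+21+5+13 = 74
Upland → Orwell → Maple → Juniper → Corby → Thorn: 26+9+16+13+16 = 80
Upland → Orwell → Maple → Juniper → Thorn → Corby: 26+9+16+5+16 = 72
Upland → Orwell → Thorn → Corby → Maple → Juniper: 26+12+16+27+16 = 97
Upland → Orwell → Thorn → Corby → Juniper → Maple: 26+12+16+13+16 = 83
… (106 more)
Upland → Corby → Thorn → Juniper → Orwell → Maple: 12+16+5+7+9 = 49  ← best
The minimum is 49.
One shortest path: Upland → Corby → Thorn → Juniper → Orwell → Maple.

49 blocks — the minimum one-way total.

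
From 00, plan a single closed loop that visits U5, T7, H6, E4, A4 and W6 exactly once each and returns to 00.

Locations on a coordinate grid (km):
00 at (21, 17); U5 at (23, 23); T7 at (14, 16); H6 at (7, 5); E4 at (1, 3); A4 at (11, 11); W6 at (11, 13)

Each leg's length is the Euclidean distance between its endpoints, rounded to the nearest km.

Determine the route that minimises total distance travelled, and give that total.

Shortest round trip = 60 km.

00→U5→T7→H6→E4→A4→W6→00: 6+11+13+6+13+2+11 = 62
00→U5→T7→H6→E4→W6→A4→00: 6+11+13+6+14+2+12 = 64
00→U5→T7→H6→A4→E4→W6→00: 6+11+13+7+13+14+11 = 75
00→U5→T7→H6→A4→W6→E4→00: 6+11+13+7+2+14+24 = 77
00→U5→T7→H6→W6→E4→A4→00: 6+11+13+9+14+13+12 = 78
00→U5→T7→H6→W6→A4→E4→00: 6+11+13+9+2+13+24 = 78
00→U5→T7→E4→H6→A4→W6→00: 6+11+18+6+7+2+11 = 61
00→U5→T7→E4→H6→W6→A4→00: 6+11+18+6+9+2+12 = 64
… (352 more)
00→U5→T7→W6→E4→H6→A4→00: 6+11+4+14+6+7+12 = 60  ← best
The minimum is 60.
One optimal route: 00 → U5 → T7 → W6 → E4 → H6 → A4 → 00 (or its reverse).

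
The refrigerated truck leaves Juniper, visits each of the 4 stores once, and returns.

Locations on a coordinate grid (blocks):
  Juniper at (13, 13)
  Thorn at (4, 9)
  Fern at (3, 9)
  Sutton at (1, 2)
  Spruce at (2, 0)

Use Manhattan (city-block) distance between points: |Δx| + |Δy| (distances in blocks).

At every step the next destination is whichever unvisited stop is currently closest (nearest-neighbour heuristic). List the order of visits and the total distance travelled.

50 blocks along Juniper → Thorn → Fern → Sutton → Spruce → Juniper.

Juniper → [Thorn:13 / Fern:14 / Sutton:23 / Spruce:24] → Thorn (13)
Thorn → [Fern:1 / Sutton:10 / Spruce:11] → Fern (1)
Fern → [Sutton:9 / Spruce:10] → Sutton (9)
Sutton → [Spruce:3] → Spruce (3)
Return Spruce→Juniper: 24.
Total = 13 + 1 + 9 + 3 + 24 = 50.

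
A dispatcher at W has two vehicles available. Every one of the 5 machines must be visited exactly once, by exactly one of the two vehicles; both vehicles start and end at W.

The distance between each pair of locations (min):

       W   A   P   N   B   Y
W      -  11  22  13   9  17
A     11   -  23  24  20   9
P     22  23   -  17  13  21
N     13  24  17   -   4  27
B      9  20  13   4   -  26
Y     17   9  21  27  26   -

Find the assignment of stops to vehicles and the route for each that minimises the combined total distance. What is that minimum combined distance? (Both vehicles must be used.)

Check every non-empty split of the stops between the two vehicles; for each half take its own optimal tour:
  {A} + {P, N, B, Y}: 22 + 68 = 90
  {P} + {A, N, B, Y}: 44 + 60 = 104
  {A, P} + {N, B, Y}: 56 + 57 = 113
  {N} + {A, P, B, Y}: 26 + 63 = 89
  {A, N} + {P, B, Y}: 48 + 60 = 108
  {P, N} + {A, B, Y}: 52 + 55 = 107
  … (15 splits in total)
Best: vehicle 1 W → N → W = 26; vehicle 2 W → A → Y → P → B → W = 63; combined 89.

89 min — the smallest possible combined total.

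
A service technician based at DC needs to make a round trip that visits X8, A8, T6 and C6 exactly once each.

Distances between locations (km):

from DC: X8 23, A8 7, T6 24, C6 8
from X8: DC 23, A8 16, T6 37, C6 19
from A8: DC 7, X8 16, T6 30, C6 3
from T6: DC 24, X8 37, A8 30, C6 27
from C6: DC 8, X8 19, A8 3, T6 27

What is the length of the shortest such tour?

Shortest round trip = 88 km.

There are 12 distinct closed tours to check (reversals are equivalent).
DC - X8 - A8 - T6 - C6 - DC: 23+16+30+27+8 = 104
DC - X8 - A8 - C6 - T6 - DC: 23+16+3+27+24 = 93
DC - X8 - T6 - A8 - C6 - DC: 23+37+30+3+8 = 101
DC - X8 - T6 - C6 - A8 - DC: 23+37+27+3+7 = 97
DC - X8 - C6 - A8 - T6 - DC: 23+19+3+30+24 = 99
DC - X8 - C6 - T6 - A8 - DC: 23+19+27+30+7 = 106
DC - A8 - X8 - T6 - C6 - DC: 7+16+37+27+8 = 95
DC - A8 - X8 - C6 - T6 - DC: 7+16+19+27+24 = 93
DC - A8 - T6 - X8 - C6 - DC: 7+30+37+19+8 = 101
DC - A8 - C6 - X8 - T6 - DC: 7+3+19+37+24 = 90
DC - T6 - X8 - A8 - C6 - DC: 24+37+16+3+8 = 88
DC - T6 - A8 - X8 - C6 - DC: 24+30+16+19+8 = 97
The minimum is 88.
One optimal route: DC → T6 → X8 → A8 → C6 → DC (or its reverse).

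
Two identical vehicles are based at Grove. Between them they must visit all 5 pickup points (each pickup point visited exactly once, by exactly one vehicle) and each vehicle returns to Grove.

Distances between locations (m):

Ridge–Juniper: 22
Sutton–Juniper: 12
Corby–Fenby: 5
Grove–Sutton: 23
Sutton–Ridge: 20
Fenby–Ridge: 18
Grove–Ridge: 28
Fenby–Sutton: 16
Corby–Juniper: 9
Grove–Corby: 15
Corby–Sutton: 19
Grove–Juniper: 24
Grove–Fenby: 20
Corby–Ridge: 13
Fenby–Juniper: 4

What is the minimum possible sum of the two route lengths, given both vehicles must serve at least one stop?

Minimum combined distance: 114 m.

Check every non-empty split of the stops between the two vehicles; for each half take its own optimal tour:
  {Corby} + {Fenby, Sutton, Ridge, Juniper}: 30 + 84 = 114
  {Fenby} + {Corby, Sutton, Ridge, Juniper}: 40 + 84 = 124
  {Corby, Fenby} + {Sutton, Ridge, Juniper}: 40 + 84 = 124
  {Sutton} + {Corby, Fenby, Ridge, Juniper}: 46 + 74 = 120
  {Corby, Sutton} + {Fenby, Ridge, Juniper}: 57 + 74 = 131
  {Fenby, Sutton} + {Corby, Ridge, Juniper}: 59 + 74 = 133
  … (15 splits in total)
Best: vehicle 1 Grove → Corby → Grove = 30; vehicle 2 Grove → Fenby → Juniper → Sutton → Ridge → Grove = 84; combined 114.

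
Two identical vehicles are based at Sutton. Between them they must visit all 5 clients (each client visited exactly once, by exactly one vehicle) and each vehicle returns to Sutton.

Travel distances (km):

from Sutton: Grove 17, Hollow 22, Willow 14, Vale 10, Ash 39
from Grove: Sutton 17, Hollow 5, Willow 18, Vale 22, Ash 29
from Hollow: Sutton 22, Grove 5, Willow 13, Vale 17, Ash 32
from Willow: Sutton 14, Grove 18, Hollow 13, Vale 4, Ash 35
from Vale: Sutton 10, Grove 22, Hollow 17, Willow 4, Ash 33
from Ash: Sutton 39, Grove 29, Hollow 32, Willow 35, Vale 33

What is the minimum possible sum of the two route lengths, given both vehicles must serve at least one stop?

There are 2^4 − 1 = 15 ways to divide the 5 stops into two non-empty groups. For each, the best each vehicle can do is its own shortest tour through its group:
  {Grove} + {Hollow, Willow, Vale, Ash}: 34 + 98 = 132
  {Hollow} + {Grove, Willow, Vale, Ash}: 44 + 95 = 139
  {Grove, Hollow} + {Willow, Vale, Ash}: 44 + 88 = 132
  {Willow} + {Grove, Hollow, Vale, Ash}: 28 + 97 = 125
  {Grove, Willow} + {Hollow, Vale, Ash}: 49 + 97 = 146
  {Hollow, Willow} + {Grove, Vale, Ash}: 49 + 89 = 138
  … (15 splits in total)
  {Vale} + {Grove, Hollow, Willow, Ash}: 20 + 100 = 120  ← best
Best: vehicle 1 Sutton → Vale → Sutton = 20; vehicle 2 Sutton → Willow → Hollow → Grove → Ash → Sutton = 100; combined 120.

Minimum combined distance: 120 km.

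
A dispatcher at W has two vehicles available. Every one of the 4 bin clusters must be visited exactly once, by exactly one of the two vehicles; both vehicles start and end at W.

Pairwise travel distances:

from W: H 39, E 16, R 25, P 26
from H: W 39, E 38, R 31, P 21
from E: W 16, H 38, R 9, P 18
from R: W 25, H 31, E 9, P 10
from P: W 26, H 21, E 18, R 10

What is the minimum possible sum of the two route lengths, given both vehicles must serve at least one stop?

Minimum combined distance: 127.

There are 2^3 − 1 = 7 ways to divide the 4 stops into two non-empty groups. For each, the best each vehicle can do is its own shortest tour through its group:
  {H} + {E, R, P}: 78 + 61 = 139
  {E} + {H, R, P}: 32 + 95 = 127
  {H, E} + {R, P}: 93 + 61 = 154
  {R} + {H, E, P}: 50 + 94 = 144
  {H, R} + {E, P}: 95 + 60 = 155
  {E, R} + {H, P}: 50 + 86 = 136
  … (7 splits in total)
Best: vehicle 1 W → E → W = 32; vehicle 2 W → H → P → R → W = 95; combined 127.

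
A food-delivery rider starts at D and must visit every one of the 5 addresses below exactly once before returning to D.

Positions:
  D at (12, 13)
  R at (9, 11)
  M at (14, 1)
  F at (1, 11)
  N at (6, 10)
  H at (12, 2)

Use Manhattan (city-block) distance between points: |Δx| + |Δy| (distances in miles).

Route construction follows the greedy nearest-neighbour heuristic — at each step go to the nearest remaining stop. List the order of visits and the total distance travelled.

From D: distances to unvisited — R=5, N=9, H=11, F=13, M=14. Nearest is R (5).
From R: distances to unvisited — N=4, F=8, H=12, M=15. Nearest is N (4).
From N: distances to unvisited — F=6, H=14, M=17. Nearest is F (6).
From F: distances to unvisited — H=20, M=23. Nearest is H (20).
From H: distances to unvisited — M=3. Nearest is M (3).
Return M→D: 14.
Total = 5 + 4 + 6 + 20 + 3 + 14 = 52.

Nearest-neighbour total = 52 miles; route D → R → N → F → H → M → D.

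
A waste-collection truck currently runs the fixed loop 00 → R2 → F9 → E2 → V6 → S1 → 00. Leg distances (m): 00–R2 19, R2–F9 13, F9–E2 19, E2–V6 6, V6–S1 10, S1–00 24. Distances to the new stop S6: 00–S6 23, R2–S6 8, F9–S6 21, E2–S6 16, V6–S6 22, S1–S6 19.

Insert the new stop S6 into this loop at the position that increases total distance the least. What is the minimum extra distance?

Minimum extra distance: 12 m, inserting S6 between 00 and R2.

Insertion cost between consecutive stops i–j is d(i,S6) + d(S6,j) − d(i,j):
  between 00 and R2: 23 + 8 − 19 = 12
  between R2 and F9: 8 + 21 − 13 = 16
  between F9 and E2: 21 + 16 − 19 = 18
  between E2 and V6: 16 + 22 − 6 = 32
  between V6 and S1: 22 + 19 − 10 = 31
  between S1 and 00: 19 + 23 − 24 = 18
Cheapest insertion is between 00 and R2, adding 12.
New total = 91 + 12 = 103.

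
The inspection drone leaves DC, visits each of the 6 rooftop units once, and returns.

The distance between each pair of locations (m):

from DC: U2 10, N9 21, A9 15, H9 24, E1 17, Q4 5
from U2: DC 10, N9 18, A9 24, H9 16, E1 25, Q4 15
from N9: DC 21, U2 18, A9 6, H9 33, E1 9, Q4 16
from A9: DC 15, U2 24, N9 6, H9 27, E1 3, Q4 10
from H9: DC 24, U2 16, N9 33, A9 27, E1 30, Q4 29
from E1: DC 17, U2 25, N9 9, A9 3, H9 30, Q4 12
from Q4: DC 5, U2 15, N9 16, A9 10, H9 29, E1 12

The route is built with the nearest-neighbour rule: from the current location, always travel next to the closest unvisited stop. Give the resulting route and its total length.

DC → [Q4:5 / U2:10 / A9:15 / E1:17 / N9:21 / H9:24] → Q4 (5)
Q4 → [A9:10 / E1:12 / U2:15 / N9:16 / H9:29] → A9 (10)
A9 → [E1:3 / N9:6 / U2:24 / H9:27] → E1 (3)
E1 → [N9:9 / U2:25 / H9:30] → N9 (9)
N9 → [U2:18 / H9:33] → U2 (18)
U2 → [H9:16] → H9 (16)
Return H9→DC: 24.
Total = 5 + 10 + 3 + 9 + 18 + 16 + 24 = 85.

85 m along DC → Q4 → A9 → E1 → N9 → U2 → H9 → DC.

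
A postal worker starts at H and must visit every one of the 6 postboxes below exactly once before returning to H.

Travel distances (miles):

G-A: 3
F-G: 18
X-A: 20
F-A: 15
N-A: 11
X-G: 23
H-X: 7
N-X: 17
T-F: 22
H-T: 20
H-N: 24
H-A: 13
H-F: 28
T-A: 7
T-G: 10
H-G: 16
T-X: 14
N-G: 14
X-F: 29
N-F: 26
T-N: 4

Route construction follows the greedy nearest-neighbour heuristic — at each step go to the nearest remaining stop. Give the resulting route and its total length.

Nearest-neighbour total = 85 miles; route H → X → T → N → A → G → F → H.

From H: distances to unvisited — X=7, A=13, G=16, T=20, N=24, F=28. Nearest is X (7).
From X: distances to unvisited — T=14, N=17, A=20, G=23, F=29. Nearest is T (14).
From T: distances to unvisited — N=4, A=7, G=10, F=22. Nearest is N (4).
From N: distances to unvisited — A=11, G=14, F=26. Nearest is A (11).
From A: distances to unvisited — G=3, F=15. Nearest is G (3).
From G: distances to unvisited — F=18. Nearest is F (18).
Return F→H: 28.
Total = 7 + 14 + 4 + 11 + 3 + 18 + 28 = 85.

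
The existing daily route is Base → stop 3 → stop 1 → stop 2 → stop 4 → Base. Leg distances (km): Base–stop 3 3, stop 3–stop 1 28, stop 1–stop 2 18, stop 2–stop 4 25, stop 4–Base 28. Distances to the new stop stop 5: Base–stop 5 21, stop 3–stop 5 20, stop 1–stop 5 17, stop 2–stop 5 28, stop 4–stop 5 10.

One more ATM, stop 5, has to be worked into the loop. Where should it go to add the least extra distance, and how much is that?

Adding 3 km by placing stop 5 on the stop 4–Base leg.

Insertion cost between consecutive stops i–j is d(i,stop 5) + d(stop 5,j) − d(i,j):
  between Base and stop 3: 21 + 20 − 3 = 38
  between stop 3 and stop 1: 20 + 17 − 28 = 9
  between stop 1 and stop 2: 17 + 28 − 18 = 27
  between stop 2 and stop 4: 28 + 10 − 25 = 13
  between stop 4 and Base: 10 + 21 − 28 = 3
Cheapest insertion is between stop 4 and Base, adding 3.
New total = 102 + 3 = 105.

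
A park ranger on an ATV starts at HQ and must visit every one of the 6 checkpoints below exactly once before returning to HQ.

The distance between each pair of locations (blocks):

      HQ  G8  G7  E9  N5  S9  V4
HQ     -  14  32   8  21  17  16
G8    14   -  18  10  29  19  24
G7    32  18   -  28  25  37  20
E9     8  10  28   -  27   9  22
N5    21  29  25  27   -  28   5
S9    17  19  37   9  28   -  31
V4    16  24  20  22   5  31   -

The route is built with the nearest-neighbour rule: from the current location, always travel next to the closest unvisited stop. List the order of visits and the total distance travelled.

Nearest-neighbour total = 100 blocks; route HQ → E9 → S9 → G8 → G7 → V4 → N5 → HQ.

HQ → [E9:8 / G8:14 / V4:16 / S9:17 / N5:21 / G7:32] → E9 (8)
E9 → [S9:9 / G8:10 / V4:22 / N5:27 / G7:28] → S9 (9)
S9 → [G8:19 / N5:28 / V4:31 / G7:37] → G8 (19)
G8 → [G7:18 / V4:24 / N5:29] → G7 (18)
G7 → [V4:20 / N5:25] → V4 (20)
V4 → [N5:5] → N5 (5)
Return N5→HQ: 21.
Total = 8 + 9 + 19 + 18 + 20 + 5 + 21 = 100.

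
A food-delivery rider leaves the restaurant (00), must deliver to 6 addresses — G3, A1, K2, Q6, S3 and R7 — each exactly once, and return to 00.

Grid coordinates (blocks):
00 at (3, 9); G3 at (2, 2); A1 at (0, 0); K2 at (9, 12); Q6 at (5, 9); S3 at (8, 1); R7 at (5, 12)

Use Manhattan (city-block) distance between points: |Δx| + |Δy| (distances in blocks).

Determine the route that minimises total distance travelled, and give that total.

Minimum total distance: 42 blocks.

00 - G3 - A1 - K2 - Q6 - S3 - R7 - 00: 8+4+21+7+11+14+5 = 70
00 - G3 - A1 - K2 - Q6 - R7 - S3 - 00: 8+4+21+7+3+14+13 = 70
00 - G3 - A1 - K2 - S3 - Q6 - R7 - 00: 8+4+21+12+11+3+5 = 64
00 - G3 - A1 - K2 - S3 - R7 - Q6 - 00: 8+4+21+12+14+3+2 = 64
00 - G3 - A1 - K2 - R7 - Q6 - S3 - 00: 8+4+21+4+3+11+13 = 64
00 - G3 - A1 - K2 - R7 - S3 - Q6 - 00: 8+4+21+4+14+11+2 = 64
00 - G3 - A1 - Q6 - K2 - S3 - R7 - 00: 8+4+14+7+12+14+5 = 64
00 - G3 - A1 - Q6 - K2 - R7 - S3 - 00: 8+4+14+7+4+14+13 = 64
… (352 more)
00 - G3 - A1 - S3 - K2 - R7 - Q6 - 00: 8+4+9+12+4+3+2 = 42  ← best
The minimum is 42.
One optimal route: 00 → G3 → A1 → S3 → K2 → R7 → Q6 → 00 (or its reverse).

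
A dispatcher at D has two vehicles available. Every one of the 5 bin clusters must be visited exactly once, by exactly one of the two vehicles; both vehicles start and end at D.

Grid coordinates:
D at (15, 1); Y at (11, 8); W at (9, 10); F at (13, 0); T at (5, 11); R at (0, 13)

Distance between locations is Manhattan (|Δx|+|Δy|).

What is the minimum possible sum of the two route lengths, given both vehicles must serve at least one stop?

60 — the smallest possible combined total.

Try each way of splitting the stops between the two vehicles (each non-empty) and, for each split, find the best tour for each vehicle:
  {Y} + {W, F, T, R}: 22 + 56 = 78
  {W} + {Y, F, T, R}: 30 + 56 = 86
  {Y, W} + {F, T, R}: 30 + 56 = 86
  {F} + {Y, W, T, R}: 6 + 54 = 60
  {Y, F} + {W, T, R}: 24 + 54 = 78
  {W, F} + {Y, T, R}: 32 + 54 = 86
  … (15 splits in total)
Best: vehicle 1 D → F → D = 6; vehicle 2 D → Y → W → T → R → D = 54; combined 60.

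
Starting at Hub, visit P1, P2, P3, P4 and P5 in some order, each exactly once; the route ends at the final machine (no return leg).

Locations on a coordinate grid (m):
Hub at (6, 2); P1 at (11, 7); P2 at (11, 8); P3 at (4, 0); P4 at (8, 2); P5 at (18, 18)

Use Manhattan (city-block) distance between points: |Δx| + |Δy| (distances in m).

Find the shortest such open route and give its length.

There are 5! = 120 possible orderings.
Hub→P1→P2→P3→P4→P5: 10+1+15+6+26 = 58
Hub→P1→P2→P3→P5→P4: 10+1+15+32+26 = 84
Hub→P1→P2→P4→P3→P5: 10+1+9+6+32 = 58
Hub→P1→P2→P4→P5→P3: 10+1+9+26+32 = 78
Hub→P1→P2→P5→P3→P4: 10+1+17+32+6 = 66
Hub→P1→P2→P5→P4→P3: 10+1+17+26+6 = 60
Hub→P1→P3→P2→P4→P5: 10+14+15+9+26 = 74
Hub→P1→P3→P2→P5→P4: 10+14+15+17+26 = 82
Hub→P1→P3→P4→P2→P5: 10+14+6+9+17 = 56
Hub→P1→P3→P4→P5→P2: 10+14+6+26+17 = 73
Hub→P1→P3→P5→P2→P4: 10+14+32+17+9 = 82
Hub→P1→P3→P5→P4→P2: 10+14+32+26+9 = 91
Hub→P1→P4→P2→P3→P5: 10+8+9+15+32 = 74
Hub→P1→P4→P2→P5→P3: 10+8+9+17+32 = 76
… (106 more)
Hub→P3→P4→P1→P2→P5: 4+6+8+1+17 = 36  ← best
The minimum is 36.
One shortest path: Hub → P3 → P4 → P1 → P2 → P5.

36 m — the minimum one-way total.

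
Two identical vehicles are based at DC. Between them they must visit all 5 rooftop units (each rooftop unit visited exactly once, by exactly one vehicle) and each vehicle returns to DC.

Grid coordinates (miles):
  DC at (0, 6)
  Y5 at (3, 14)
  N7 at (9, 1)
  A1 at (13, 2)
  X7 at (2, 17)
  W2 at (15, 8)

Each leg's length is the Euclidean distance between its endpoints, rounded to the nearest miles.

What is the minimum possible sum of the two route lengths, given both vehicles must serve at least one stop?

58 miles — the smallest possible combined total.

Check every non-empty split of the stops between the two vehicles; for each half take its own optimal tour:
  {Y5} + {N7, A1, X7, W2}: 18 + 47 = 65
  {N7} + {Y5, A1, X7, W2}: 20 + 47 = 67
  {Y5, N7} + {A1, X7, W2}: 33 + 47 = 80
  {A1} + {Y5, N7, X7, W2}: 28 + 46 = 74
  {Y5, A1} + {N7, X7, W2}: 39 + 46 = 85
  {N7, A1} + {Y5, X7, W2}: 28 + 42 = 70
  … (15 splits in total)
  {Y5, X7} + {N7, A1, W2}: 23 + 35 = 58  ← best
Best: vehicle 1 DC → Y5 → X7 → DC = 23; vehicle 2 DC → N7 → A1 → W2 → DC = 35; combined 58.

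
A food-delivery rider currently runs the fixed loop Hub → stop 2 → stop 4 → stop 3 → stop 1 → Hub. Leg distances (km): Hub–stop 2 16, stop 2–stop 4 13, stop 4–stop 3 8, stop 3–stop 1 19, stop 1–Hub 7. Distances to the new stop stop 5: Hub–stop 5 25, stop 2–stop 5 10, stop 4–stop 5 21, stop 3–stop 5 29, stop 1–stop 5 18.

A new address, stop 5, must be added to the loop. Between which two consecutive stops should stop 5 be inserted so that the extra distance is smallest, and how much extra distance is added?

Insertion cost between consecutive stops i–j is d(i,stop 5) + d(stop 5,j) − d(i,j):
  between Hub and stop 2: 25 + 10 − 16 = 19
  between stop 2 and stop 4: 10 + 21 − 13 = 18
  between stop 4 and stop 3: 21 + 29 − 8 = 42
  between stop 3 and stop 1: 29 + 18 − 19 = 28
  between stop 1 and Hub: 18 + 25 − 7 = 36
Cheapest insertion is between stop 2 and stop 4, adding 18.
New total = 63 + 18 = 81.

Adding 18 km by placing stop 5 on the stop 2–stop 4 leg.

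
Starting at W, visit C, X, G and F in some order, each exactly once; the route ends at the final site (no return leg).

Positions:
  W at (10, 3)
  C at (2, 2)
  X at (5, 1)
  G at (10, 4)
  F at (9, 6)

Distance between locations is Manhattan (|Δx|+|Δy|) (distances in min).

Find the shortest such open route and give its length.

There are 4! = 24 possible orderings.
W → C → X → G → F: 9+4+8+3 = 24
W → C → X → F → G: 9+4+9+3 = 25
W → C → G → X → F: 9+10+8+9 = 36
W → C → G → F → X: 9+10+3+9 = 31
W → C → F → X → G: 9+11+9+8 = 37
W → C → F → G → X: 9+11+3+8 = 31
W → X → C → G → F: 7+4+10+3 = 24
W → X → C → F → G: 7+4+11+3 = 25
W → X → G → C → F: 7+8+10+11 = 36
W → X → G → F → C: 7+8+3+11 = 29
W → X → F → C → G: 7+9+11+10 = 37
W → X → F → G → C: 7+9+3+10 = 29
W → G → C → X → F: 1+10+4+9 = 24
W → G → C → F → X: 1+10+11+9 = 31
… (10 more)
W → G → F → X → C: 1+3+9+4 = 17  ← best
The minimum is 17.
One shortest path: W → G → F → X → C.

17 min — the minimum one-way total.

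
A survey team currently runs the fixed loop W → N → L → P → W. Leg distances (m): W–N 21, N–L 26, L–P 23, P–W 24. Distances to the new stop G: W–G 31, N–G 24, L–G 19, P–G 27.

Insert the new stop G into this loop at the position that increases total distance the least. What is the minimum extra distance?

+17 m — insert G between N and L.

Insertion cost between consecutive stops i–j is d(i,G) + d(G,j) − d(i,j):
  between W and N: 31 + 24 − 21 = 34
  between N and L: 24 + 19 − 26 = 17
  between L and P: 19 + 27 − 23 = 23
  between P and W: 27 + 31 − 24 = 34
Cheapest insertion is between N and L, adding 17.
New total = 94 + 17 = 111.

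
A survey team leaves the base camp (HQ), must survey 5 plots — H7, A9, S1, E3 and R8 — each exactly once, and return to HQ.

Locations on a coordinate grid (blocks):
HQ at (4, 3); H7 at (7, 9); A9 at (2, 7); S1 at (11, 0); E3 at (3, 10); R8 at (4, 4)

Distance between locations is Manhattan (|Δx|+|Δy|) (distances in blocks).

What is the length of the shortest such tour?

Shortest round trip = 38 blocks.

HQ - H7 - A9 - S1 - E3 - R8 - HQ: 9+7+16+18+7+1 = 58
HQ - H7 - A9 - S1 - R8 - E3 - HQ: 9+7+16+11+7+8 = 58
HQ - H7 - A9 - E3 - S1 - R8 - HQ: 9+7+4+18+11+1 = 50
HQ - H7 - A9 - E3 - R8 - S1 - HQ: 9+7+4+7+11+10 = 48
HQ - H7 - A9 - R8 - S1 - E3 - HQ: 9+7+5+11+18+8 = 58
HQ - H7 - A9 - R8 - E3 - S1 - HQ: 9+7+5+7+18+10 = 56
HQ - H7 - S1 - A9 - E3 - R8 - HQ: 9+13+16+4+7+1 = 50
HQ - H7 - S1 - A9 - R8 - E3 - HQ: 9+13+16+5+7+8 = 58
HQ - H7 - S1 - E3 - A9 - R8 - HQ: 9+13+18+4+5+1 = 50
HQ - H7 - S1 - E3 - R8 - A9 - HQ: 9+13+18+7+5+6 = 58
HQ - H7 - S1 - R8 - A9 - E3 - HQ: 9+13+11+5+4+8 = 50
HQ - H7 - S1 - R8 - E3 - A9 - HQ: 9+13+11+7+4+6 = 50
HQ - H7 - E3 - A9 - S1 - R8 - HQ: 9+5+4+16+11+1 = 46
HQ - H7 - E3 - A9 - R8 - S1 - HQ: 9+5+4+5+11+10 = 44
… (46 more)
HQ - S1 - H7 - E3 - A9 - R8 - HQ: 10+13+5+4+5+1 = 38  ← best
The minimum is 38.
One optimal route: HQ → S1 → H7 → E3 → A9 → R8 → HQ (or its reverse).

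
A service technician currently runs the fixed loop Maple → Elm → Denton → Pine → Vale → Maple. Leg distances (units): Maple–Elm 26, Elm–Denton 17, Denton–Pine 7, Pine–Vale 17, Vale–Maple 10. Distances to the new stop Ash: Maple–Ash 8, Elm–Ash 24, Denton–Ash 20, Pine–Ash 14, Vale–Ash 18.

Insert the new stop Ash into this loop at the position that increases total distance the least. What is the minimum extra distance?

Insertion cost between consecutive stops i–j is d(i,Ash) + d(Ash,j) − d(i,j):
  between Maple and Elm: 8 + 24 − 26 = 6
  between Elm and Denton: 24 + 20 − 17 = 27
  between Denton and Pine: 20 + 14 − 7 = 27
  between Pine and Vale: 14 + 18 − 17 = 15
  between Vale and Maple: 18 + 8 − 10 = 16
Cheapest insertion is between Maple and Elm, adding 6.
New total = 77 + 6 = 83.

Adding 6 by placing Ash on the Maple–Elm leg.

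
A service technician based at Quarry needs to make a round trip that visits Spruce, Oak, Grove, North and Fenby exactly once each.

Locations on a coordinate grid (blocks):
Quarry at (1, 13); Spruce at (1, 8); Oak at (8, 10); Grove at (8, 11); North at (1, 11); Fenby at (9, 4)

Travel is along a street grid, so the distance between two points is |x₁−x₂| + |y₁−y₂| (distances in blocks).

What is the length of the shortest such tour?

Shortest round trip = 34 blocks.

Quarry - Spruce - Oak - Grove - North - Fenby - Quarry: 5+9+1+7+15+17 = 54
Quarry - Spruce - Oak - Grove - Fenby - North - Quarry: 5+9+1+8+15+2 = 40
Quarry - Spruce - Oak - North - Grove - Fenby - Quarry: 5+9+8+7+8+17 = 54
Quarry - Spruce - Oak - North - Fenby - Grove - Quarry: 5+9+8+15+8+9 = 54
Quarry - Spruce - Oak - Fenby - Grove - North - Quarry: 5+9+7+8+7+2 = 38
Quarry - Spruce - Oak - Fenby - North - Grove - Quarry: 5+9+7+15+7+9 = 52
Quarry - Spruce - Grove - Oak - North - Fenby - Quarry: 5+10+1+8+15+17 = 56
Quarry - Spruce - Grove - Oak - Fenby - North - Quarry: 5+10+1+7+15+2 = 40
Quarry - Spruce - Grove - North - Oak - Fenby - Quarry: 5+10+7+8+7+17 = 54
Quarry - Spruce - Grove - North - Fenby - Oak - Quarry: 5+10+7+15+7+10 = 54
Quarry - Spruce - Grove - Fenby - Oak - North - Quarry: 5+10+8+7+8+2 = 40
Quarry - Spruce - Grove - Fenby - North - Oak - Quarry: 5+10+8+15+8+10 = 56
Quarry - Spruce - North - Oak - Grove - Fenby - Quarry: 5+3+8+1+8+17 = 42
Quarry - Spruce - North - Oak - Fenby - Grove - Quarry: 5+3+8+7+8+9 = 40
… (46 more)
Quarry - Spruce - Fenby - Oak - Grove - North - Quarry: 5+12+7+1+7+2 = 34  ← best
The minimum is 34.
One optimal route: Quarry → Spruce → Fenby → Oak → Grove → North → Quarry (or its reverse).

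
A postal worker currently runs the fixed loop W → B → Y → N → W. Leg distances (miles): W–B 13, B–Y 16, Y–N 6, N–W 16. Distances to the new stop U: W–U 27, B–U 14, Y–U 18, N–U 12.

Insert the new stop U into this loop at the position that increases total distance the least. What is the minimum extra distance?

Minimum extra distance: 16 miles, inserting U between B and Y.

Insertion cost between consecutive stops i–j is d(i,U) + d(U,j) − d(i,j):
  between W and B: 27 + 14 − 13 = 28
  between B and Y: 14 + 18 − 16 = 16
  between Y and N: 18 + 12 − 6 = 24
  between N and W: 12 + 27 − 16 = 23
Cheapest insertion is between B and Y, adding 16.
New total = 51 + 16 = 67.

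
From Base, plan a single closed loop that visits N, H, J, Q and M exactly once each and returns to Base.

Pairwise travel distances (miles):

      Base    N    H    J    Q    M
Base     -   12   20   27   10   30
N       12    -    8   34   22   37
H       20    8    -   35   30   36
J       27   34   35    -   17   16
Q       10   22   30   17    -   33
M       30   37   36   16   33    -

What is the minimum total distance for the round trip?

There are 60 distinct closed tours to check (reversals are equivalent).
Base → N → H → J → Q → M → Base: 12+8+35+17+33+30 = 135
Base → N → H → J → M → Q → Base: 12+8+35+16+33+10 = 114
Base → N → H → Q → J → M → Base: 12+8+30+17+16+30 = 113
Base → N → H → Q → M → J → Base: 12+8+30+33+16+27 = 126
Base → N → H → M → J → Q → Base: 12+8+36+16+17+10 = 99
Base → N → H → M → Q → J → Base: 12+8+36+33+17+27 = 133
Base → N → J → H → Q → M → Base: 12+34+35+30+33+30 = 174
Base → N → J → H → M → Q → Base: 12+34+35+36+33+10 = 160
Base → N → J → Q → H → M → Base: 12+34+17+30+36+30 = 159
Base → N → J → Q → M → H → Base: 12+34+17+33+36+20 = 152
Base → N → J → M → H → Q → Base: 12+34+16+36+30+10 = 138
Base → N → J → M → Q → H → Base: 12+34+16+33+30+20 = 145
Base → N → Q → H → J → M → Base: 12+22+30+35+16+30 = 145
Base → N → Q → H → M → J → Base: 12+22+30+36+16+27 = 143
… (46 more)
The minimum is 99.
One optimal route: Base → N → H → M → J → Q → Base (or its reverse).

Minimum total distance: 99 miles.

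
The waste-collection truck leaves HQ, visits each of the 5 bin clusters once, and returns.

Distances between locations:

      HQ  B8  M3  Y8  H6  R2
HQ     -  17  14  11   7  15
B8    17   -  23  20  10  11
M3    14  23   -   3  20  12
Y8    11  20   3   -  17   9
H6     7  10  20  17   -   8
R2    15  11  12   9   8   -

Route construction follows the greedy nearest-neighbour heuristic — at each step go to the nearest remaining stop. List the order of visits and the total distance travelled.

67 along HQ → H6 → R2 → Y8 → M3 → B8 → HQ.

HQ → [H6:7 / Y8:11 / M3:14 / R2:15 / B8:17] → H6 (7)
H6 → [R2:8 / B8:10 / Y8:17 / M3:20] → R2 (8)
R2 → [Y8:9 / B8:11 / M3:12] → Y8 (9)
Y8 → [M3:3 / B8:20] → M3 (3)
M3 → [B8:23] → B8 (23)
Return B8→HQ: 17.
Total = 7 + 8 + 9 + 3 + 23 + 17 = 67.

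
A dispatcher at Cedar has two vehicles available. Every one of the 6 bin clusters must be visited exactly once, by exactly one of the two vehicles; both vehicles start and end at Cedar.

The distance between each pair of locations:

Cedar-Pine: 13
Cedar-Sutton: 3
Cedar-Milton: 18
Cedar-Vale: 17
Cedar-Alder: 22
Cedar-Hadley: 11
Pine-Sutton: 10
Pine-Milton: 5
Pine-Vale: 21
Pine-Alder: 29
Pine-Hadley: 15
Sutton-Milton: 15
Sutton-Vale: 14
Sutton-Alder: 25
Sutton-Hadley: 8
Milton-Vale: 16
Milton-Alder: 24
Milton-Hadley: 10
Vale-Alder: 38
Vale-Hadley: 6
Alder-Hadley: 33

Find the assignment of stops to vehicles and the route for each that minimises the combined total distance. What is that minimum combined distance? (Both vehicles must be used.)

Check every non-empty split of the stops between the two vehicles; for each half take its own optimal tour:
  {Pine} + {Sutton, Milton, Vale, Alder, Hadley}: 26 + 79 = 105
  {Sutton} + {Pine, Milton, Vale, Alder, Hadley}: 6 + 89 = 95
  {Pine, Sutton} + {Milton, Vale, Alder, Hadley}: 26 + 79 = 105
  {Milton} + {Pine, Sutton, Vale, Alder, Hadley}: 36 + 89 = 125
  {Pine, Milton} + {Sutton, Vale, Alder, Hadley}: 36 + 77 = 113
  {Sutton, Milton} + {Pine, Vale, Alder, Hadley}: 36 + 89 = 125
  … (31 splits in total)
Best: vehicle 1 Cedar → Sutton → Cedar = 6; vehicle 2 Cedar → Vale → Hadley → Pine → Milton → Alder → Cedar = 89; combined 95.

Minimum combined distance: 95.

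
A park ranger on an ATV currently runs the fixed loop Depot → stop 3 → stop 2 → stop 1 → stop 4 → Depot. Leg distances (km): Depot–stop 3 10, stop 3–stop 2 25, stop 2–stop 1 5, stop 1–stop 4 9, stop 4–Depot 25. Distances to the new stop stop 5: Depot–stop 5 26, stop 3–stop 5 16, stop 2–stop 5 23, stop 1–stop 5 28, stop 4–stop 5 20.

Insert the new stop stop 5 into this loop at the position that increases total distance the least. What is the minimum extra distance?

Minimum extra distance: 14 km, inserting stop 5 between stop 3 and stop 2.

Insertion cost between consecutive stops i–j is d(i,stop 5) + d(stop 5,j) − d(i,j):
  between Depot and stop 3: 26 + 16 − 10 = 32
  between stop 3 and stop 2: 16 + 23 − 25 = 14
  between stop 2 and stop 1: 23 + 28 − 5 = 46
  between stop 1 and stop 4: 28 + 20 − 9 = 39
  between stop 4 and Depot: 20 + 26 − 25 = 21
Cheapest insertion is between stop 3 and stop 2, adding 14.
New total = 74 + 14 = 88.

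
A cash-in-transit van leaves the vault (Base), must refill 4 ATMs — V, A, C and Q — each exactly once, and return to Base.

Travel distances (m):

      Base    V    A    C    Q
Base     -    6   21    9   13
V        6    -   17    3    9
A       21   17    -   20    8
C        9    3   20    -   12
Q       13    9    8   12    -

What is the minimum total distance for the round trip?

Base → V → A → C → Q → Base: 6+17+20+12+13 = 68
Base → V → A → Q → C → Base: 6+17+8+12+9 = 52
Base → V → C → A → Q → Base: 6+3+20+8+13 = 50
Base → V → C → Q → A → Base: 6+3+12+8+21 = 50
Base → V → Q → A → C → Base: 6+9+8+20+9 = 52
Base → V → Q → C → A → Base: 6+9+12+20+21 = 68
Base → A → V → C → Q → Base: 21+17+3+12+13 = 66
Base → A → V → Q → C → Base: 21+17+9+12+9 = 68
Base → A → C → V → Q → Base: 21+20+3+9+13 = 66
Base → A → Q → V → C → Base: 21+8+9+3+9 = 50
Base → C → V → A → Q → Base: 9+3+17+8+13 = 50
Base → C → A → V → Q → Base: 9+20+17+9+13 = 68
The minimum is 50.
One optimal route: Base → V → C → A → Q → Base (or its reverse).

Shortest round trip = 50 m.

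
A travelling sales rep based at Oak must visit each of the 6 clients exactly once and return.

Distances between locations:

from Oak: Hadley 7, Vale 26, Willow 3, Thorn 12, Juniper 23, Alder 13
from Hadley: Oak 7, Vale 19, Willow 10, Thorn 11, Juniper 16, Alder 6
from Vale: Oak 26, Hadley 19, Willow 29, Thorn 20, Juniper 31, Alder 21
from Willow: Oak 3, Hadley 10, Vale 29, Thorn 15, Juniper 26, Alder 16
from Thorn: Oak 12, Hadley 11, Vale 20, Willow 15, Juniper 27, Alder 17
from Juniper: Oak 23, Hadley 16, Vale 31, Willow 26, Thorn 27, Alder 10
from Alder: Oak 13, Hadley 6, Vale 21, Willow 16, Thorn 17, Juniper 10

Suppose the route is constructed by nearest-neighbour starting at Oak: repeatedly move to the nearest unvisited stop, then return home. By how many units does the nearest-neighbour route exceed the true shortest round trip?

Oak: Willow=3, Hadley=7, Thorn=12, Alder=13, Juniper=23, Vale=26 ⇒ Willow
Willow: Hadley=10, Thorn=15, Alder=16, Juniper=26, Vale=29 ⇒ Hadley
Hadley: Alder=6, Thorn=11, Juniper=16, Vale=19 ⇒ Alder
Alder: Juniper=10, Thorn=17, Vale=21 ⇒ Juniper
Juniper: Thorn=27, Vale=31 ⇒ Thorn
Thorn: Vale=20 ⇒ Vale
NN route Oak → Willow → Hadley → Alder → Juniper → Thorn → Vale → Oak costs 102.
Optimal: Oak → Hadley → Juniper → Alder → Vale → Thorn → Willow → Oak costs 92 (by enumerating all 360 distinct tours).
Excess = 102 − 92 = 10.

The nearest-neighbour route is 10 longer than optimal.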